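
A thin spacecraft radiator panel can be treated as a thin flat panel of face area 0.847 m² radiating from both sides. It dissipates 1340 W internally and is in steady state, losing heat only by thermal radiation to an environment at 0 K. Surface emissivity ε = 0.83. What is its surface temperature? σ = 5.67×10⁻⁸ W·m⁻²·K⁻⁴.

T ≈ 360 K

Steady state: internal power = radiated power, P = εσA T⁴.
Radiating area A = 2·0.847 = 1.694 m².
T⁴ = P/(εσA) = 1340/(0.83·5.67×10⁻⁸·1.694) = 1.681×10¹⁰ K⁴.
T = (1.681×10¹⁰)^(1/4).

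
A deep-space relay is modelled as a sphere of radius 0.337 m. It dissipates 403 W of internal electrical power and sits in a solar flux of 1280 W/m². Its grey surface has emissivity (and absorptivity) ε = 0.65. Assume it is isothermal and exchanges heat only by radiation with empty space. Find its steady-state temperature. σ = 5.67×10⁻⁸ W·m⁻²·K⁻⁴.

T ≈ 340 K

At steady state, absorbed solar power + internal power = radiated power.
Absorbed: α·S·A_cross = 0.65·1280·0.3568 = 296.8 W (cross-section πr²).
Total input = 296.8 + 403 = 699.8 W.
Radiated: εσ·A_surf·T⁴ with A_surf = 4πr² = 1.427 m².
T⁴ = 699.8/(0.65·5.67×10⁻⁸·1.427) = 1.331×10¹⁰ K⁴.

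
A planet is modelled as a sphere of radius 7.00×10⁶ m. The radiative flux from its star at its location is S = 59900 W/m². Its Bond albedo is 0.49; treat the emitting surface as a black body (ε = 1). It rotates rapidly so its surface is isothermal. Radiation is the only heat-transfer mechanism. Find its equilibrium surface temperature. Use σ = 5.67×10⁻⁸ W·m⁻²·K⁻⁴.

At equilibrium, absorbed power = emitted power.
Absorbing cross-section = πr² = 1.539×10¹⁴ m²; emitting surface = 4πr² = 6.158×10¹⁴ m² (ratio 4).
(1−a)S·A_cross = εσ·A_surf·T⁴  ⇒  T⁴ = (1−a)S/(4σ).
T⁴ = 0.510·59900/(4·5.67×10⁻⁸) = 1.347×10¹¹ K⁴.
T = (1.347×10¹¹)^(1/4).

T ≈ 606 K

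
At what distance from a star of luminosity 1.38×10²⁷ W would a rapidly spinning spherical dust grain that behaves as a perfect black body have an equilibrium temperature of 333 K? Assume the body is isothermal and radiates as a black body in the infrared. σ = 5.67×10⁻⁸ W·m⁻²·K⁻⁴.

d ≈ 1.98×10¹¹ m

For an isothermal black-emitting sphere, (1−a)S·πr² = σ·4πr²·T⁴ ⇒ S = 4σT⁴/(1−a).
S = 4·5.67×10⁻⁸·(333)⁴/1.00 = 2789 W/m².
Flux falls as S = L/(4πd²), so d = √(L/(4πS)) = √(1.38×10²⁷/(4π·2789)).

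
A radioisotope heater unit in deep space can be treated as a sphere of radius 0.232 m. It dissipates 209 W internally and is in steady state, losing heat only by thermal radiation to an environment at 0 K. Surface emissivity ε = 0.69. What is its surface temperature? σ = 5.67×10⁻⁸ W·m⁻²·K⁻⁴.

T ≈ 298 K

Steady state: internal power = radiated power, P = εσA T⁴.
Radiating area A = 4πr² = 0.6764 m².
T⁴ = P/(εσA) = 209/(0.69·5.67×10⁻⁸·0.6764) = 7.898×10⁹ K⁴.
T = (7.898×10⁹)^(1/4).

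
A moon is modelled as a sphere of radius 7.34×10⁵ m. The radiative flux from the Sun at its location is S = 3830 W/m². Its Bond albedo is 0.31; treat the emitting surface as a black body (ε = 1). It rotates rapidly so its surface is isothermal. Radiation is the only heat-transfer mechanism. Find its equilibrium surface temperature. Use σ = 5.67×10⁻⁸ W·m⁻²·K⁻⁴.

At equilibrium, absorbed power = emitted power.
Absorbing cross-section = πr² = 1.693×10¹² m²; emitting surface = 4πr² = 6.770×10¹² m² (ratio 4).
(1−a)S·A_cross = εσ·A_surf·T⁴  ⇒  T⁴ = (1−a)S/(4σ).
T⁴ = 0.690·3830/(4·5.67×10⁻⁸) = 1.165×10¹⁰ K⁴.
T = (1.165×10¹⁰)^(1/4).

T ≈ 329 K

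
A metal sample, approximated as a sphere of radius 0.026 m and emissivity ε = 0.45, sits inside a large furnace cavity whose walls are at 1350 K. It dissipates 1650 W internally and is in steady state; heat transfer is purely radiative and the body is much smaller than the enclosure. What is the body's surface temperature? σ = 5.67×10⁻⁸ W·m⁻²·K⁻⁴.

For a small grey body in a large enclosure, net radiated power = εσA(T⁴ − T_w⁴).
Steady state: P = εσA(T⁴ − T_w⁴) with A = 4πr² = 0.008495 m².
T⁴ = P/(εσA) + T_w⁴ = 1650/(0.45·5.67×10⁻⁸·0.008495) + (1350)⁴
    = 7.613×10¹² + 3.322×10¹² = 1.093×10¹³ K⁴.

T ≈ 1820 K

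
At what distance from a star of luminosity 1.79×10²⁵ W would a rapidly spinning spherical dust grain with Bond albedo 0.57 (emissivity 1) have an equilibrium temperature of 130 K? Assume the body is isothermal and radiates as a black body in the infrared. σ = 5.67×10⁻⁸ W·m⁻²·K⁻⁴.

d ≈ 9.72×10¹⁰ m

For an isothermal black-emitting sphere, (1−a)S·πr² = σ·4πr²·T⁴ ⇒ S = 4σT⁴/(1−a).
S = 4·5.67×10⁻⁸·(130)⁴/0.430 = 150.6 W/m².
Flux falls as S = L/(4πd²), so d = √(L/(4πS)) = √(1.79×10²⁵/(4π·150.6)).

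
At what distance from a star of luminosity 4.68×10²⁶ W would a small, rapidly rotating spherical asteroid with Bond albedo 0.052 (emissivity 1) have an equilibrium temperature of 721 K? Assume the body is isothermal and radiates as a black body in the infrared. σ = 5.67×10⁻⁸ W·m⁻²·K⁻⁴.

For an isothermal black-emitting sphere, (1−a)S·πr² = σ·4πr²·T⁴ ⇒ S = 4σT⁴/(1−a).
S = 4·5.67×10⁻⁸·(721)⁴/0.948 = 64650 W/m².
Flux falls as S = L/(4πd²), so d = √(L/(4πS)) = √(4.68×10²⁶/(4π·64650)).

d ≈ 2.40×10¹⁰ m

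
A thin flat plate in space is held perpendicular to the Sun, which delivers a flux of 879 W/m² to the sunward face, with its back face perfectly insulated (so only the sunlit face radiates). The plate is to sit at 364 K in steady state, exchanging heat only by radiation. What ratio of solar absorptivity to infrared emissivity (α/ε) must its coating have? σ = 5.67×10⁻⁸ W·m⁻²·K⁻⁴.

Balance: αS·A = εσ·1A·T⁴ ⇒ α/ε = σT⁴/S.
α/ε = 5.67×10⁻⁸·(364)⁴/879 = 5.67×10⁻⁸·1.756×10¹⁰/879.

α/ε ≈ 1.13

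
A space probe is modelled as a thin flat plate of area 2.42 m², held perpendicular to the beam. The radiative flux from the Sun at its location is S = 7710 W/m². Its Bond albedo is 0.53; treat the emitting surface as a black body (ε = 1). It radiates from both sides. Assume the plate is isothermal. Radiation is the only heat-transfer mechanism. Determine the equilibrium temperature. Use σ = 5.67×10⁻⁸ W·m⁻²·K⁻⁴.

At equilibrium, absorbed power = emitted power.
Absorbing cross-section = A = 2.420 m²; emitting surface = 2A = 4.840 m² (ratio 2).
(1−a)S·A_cross = εσ·A_surf·T⁴  ⇒  T⁴ = (1−a)S/(2σ).
T⁴ = 0.470·7710/(2·5.67×10⁻⁸) = 3.196×10¹⁰ K⁴.
T = (3.196×10¹⁰)^(1/4).

T ≈ 423 K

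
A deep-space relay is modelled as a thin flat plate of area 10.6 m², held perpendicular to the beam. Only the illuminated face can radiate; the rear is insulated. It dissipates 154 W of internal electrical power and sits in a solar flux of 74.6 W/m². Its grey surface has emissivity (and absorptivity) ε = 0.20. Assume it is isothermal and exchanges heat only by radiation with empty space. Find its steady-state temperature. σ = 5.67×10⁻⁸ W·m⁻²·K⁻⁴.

At steady state, absorbed solar power + internal power = radiated power.
Absorbed: α·S·A_cross = 0.20·74.6·10.60 = 158.2 W (cross-section A).
Total input = 158.2 + 154 = 312.2 W.
Radiated: εσ·A_surf·T⁴ with A_surf = A = 10.60 m².
T⁴ = 312.2/(0.20·5.67×10⁻⁸·10.60) = 2.597×10⁹ K⁴.

T ≈ 226 K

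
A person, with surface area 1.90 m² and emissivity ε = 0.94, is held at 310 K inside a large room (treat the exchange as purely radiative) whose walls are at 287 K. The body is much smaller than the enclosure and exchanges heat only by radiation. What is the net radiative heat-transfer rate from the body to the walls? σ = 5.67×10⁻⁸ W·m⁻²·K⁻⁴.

P_net ≈ 248 W

For a small grey body in a large enclosure: P_net = εσA(T_body⁴ − T_wall⁴).
A = 1.90 m²; T_body⁴ − T_wall⁴ = 9.235×10⁹ − 6.785×10⁹ = 2.451×10⁹ K⁴.
|P_net| = 0.94·5.67×10⁻⁸·1.900·2.451×10⁹.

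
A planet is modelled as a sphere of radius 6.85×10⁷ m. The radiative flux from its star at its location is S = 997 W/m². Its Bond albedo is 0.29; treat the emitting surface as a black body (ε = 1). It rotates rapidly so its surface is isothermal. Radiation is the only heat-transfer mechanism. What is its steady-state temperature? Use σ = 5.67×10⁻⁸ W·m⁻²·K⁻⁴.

T ≈ 236 K

At equilibrium, absorbed power = emitted power.
Absorbing cross-section = πr² = 1.474×10¹⁶ m²; emitting surface = 4πr² = 5.896×10¹⁶ m² (ratio 4).
(1−a)S·A_cross = εσ·A_surf·T⁴  ⇒  T⁴ = (1−a)S/(4σ).
T⁴ = 0.710·997/(4·5.67×10⁻⁸) = 3.121×10⁹ K⁴.
T = (3.121×10⁹)^(1/4).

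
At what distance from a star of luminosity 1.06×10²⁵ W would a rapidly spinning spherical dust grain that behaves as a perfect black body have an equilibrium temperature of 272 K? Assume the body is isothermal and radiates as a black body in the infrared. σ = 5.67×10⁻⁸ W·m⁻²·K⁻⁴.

For an isothermal black-emitting sphere, (1−a)S·πr² = σ·4πr²·T⁴ ⇒ S = 4σT⁴/(1−a).
S = 4·5.67×10⁻⁸·(272)⁴/1.00 = 1241 W/m².
Flux falls as S = L/(4πd²), so d = √(L/(4πS)) = √(1.06×10²⁵/(4π·1241)).

d ≈ 2.61×10¹⁰ m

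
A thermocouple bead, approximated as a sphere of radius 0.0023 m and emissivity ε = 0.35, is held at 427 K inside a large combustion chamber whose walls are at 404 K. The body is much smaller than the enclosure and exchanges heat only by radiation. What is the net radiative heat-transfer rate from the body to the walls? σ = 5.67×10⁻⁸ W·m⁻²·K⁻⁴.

For a small grey body in a large enclosure: P_net = εσA(T_body⁴ − T_wall⁴).
A = 4πr² = 6.648×10⁻⁵ m²; T_body⁴ − T_wall⁴ = 3.324×10¹⁰ − 2.664×10¹⁰ = 6.604×10⁹ K⁴.
|P_net| = 0.35·5.67×10⁻⁸·6.648×10⁻⁵·6.604×10⁹.

P_net ≈ 0.00871 W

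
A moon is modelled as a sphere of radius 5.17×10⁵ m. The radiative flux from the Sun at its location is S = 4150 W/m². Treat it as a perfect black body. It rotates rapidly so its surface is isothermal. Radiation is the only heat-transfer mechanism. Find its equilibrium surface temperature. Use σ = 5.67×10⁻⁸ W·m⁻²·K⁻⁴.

T ≈ 368 K

At equilibrium, absorbed power = emitted power.
Absorbing cross-section = πr² = 8.397×10¹¹ m²; emitting surface = 4πr² = 3.359×10¹² m² (ratio 4).
S·A_cross = εσ·A_surf·T⁴  ⇒  T⁴ = S/(4σ).
T⁴ = 1.00·4150/(4·5.67×10⁻⁸) = 1.830×10¹⁰ K⁴.
T = (1.830×10¹⁰)^(1/4).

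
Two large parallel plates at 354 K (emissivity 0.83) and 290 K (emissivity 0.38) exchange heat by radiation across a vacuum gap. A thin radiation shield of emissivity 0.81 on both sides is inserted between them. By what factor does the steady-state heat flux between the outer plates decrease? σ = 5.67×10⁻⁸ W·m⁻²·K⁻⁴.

factor ≈ 1.52

Without shield: q₀ = σΔ(T⁴)/(1/ε₁+1/ε₂−1) with denominator 2.836.
With shield the two gaps are in series; the resistances add: (1/ε₁+1/ε_s−1)+(1/ε_s+1/ε₂−1) = 1.439+2.866 = 4.306.
Heat-flux ratio q₀/q = 4.306/2.836.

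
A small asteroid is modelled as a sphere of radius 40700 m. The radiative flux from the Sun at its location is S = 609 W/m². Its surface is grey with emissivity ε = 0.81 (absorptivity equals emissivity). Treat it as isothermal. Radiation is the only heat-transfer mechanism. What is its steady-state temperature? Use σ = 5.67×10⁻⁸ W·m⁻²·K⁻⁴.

T ≈ 228 K

At equilibrium, absorbed power = emitted power.
Absorbing cross-section = πr² = 5.204×10⁹ m²; emitting surface = 4πr² = 2.082×10¹⁰ m² (ratio 4).
εS·A_cross = εσ·A_surf·T⁴  ⇒  T⁴ = S/(4σ)   (ε cancels).
T⁴ = 609/(4·5.67×10⁻⁸) = 2.685×10⁹ K⁴.
T = (2.685×10⁹)^(1/4).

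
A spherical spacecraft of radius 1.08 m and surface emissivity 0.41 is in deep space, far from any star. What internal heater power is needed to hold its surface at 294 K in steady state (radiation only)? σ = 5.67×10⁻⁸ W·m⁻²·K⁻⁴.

P ≈ 2550 W

P = εσ·4πr²·T⁴.
4πr² = 14.66 m²; T⁴ = 7.471×10⁹ K⁴.
P = 0.41·5.67×10⁻⁸·14.66·7.471×10⁹.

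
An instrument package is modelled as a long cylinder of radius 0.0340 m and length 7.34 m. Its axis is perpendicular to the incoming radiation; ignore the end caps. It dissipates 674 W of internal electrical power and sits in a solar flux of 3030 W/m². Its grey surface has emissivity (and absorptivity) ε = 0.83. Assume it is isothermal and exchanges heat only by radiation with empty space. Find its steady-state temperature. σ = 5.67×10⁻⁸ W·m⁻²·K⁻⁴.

At steady state, absorbed solar power + internal power = radiated power.
Absorbed: α·S·A_cross = 0.83·3030·0.4991 = 1255 W (cross-section 2rL).
Total input = 1255 + 674 = 1929 W.
Radiated: εσ·A_surf·T⁴ with A_surf = 2πrL = 1.568 m².
T⁴ = 1929/(0.83·5.67×10⁻⁸·1.568) = 2.614×10¹⁰ K⁴.

T ≈ 402 K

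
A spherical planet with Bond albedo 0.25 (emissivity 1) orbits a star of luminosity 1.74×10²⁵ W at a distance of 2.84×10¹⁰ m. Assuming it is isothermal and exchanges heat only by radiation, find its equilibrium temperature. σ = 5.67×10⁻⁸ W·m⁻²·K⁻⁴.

First find the stellar flux at distance d: S = L/(4πd²) = 1.74×10²⁵/(4π·(2.84×10¹⁰)²) = 1717 W/m².
For an isothermal sphere, absorbed (1−a)S·πr² = emitted σ·4πr²·T⁴, so T⁴ = (1−a)S/(4σ).
T⁴ = 0.750·1717/(4·5.67×10⁻⁸) = 5.677×10⁹ K⁴.

T ≈ 274 K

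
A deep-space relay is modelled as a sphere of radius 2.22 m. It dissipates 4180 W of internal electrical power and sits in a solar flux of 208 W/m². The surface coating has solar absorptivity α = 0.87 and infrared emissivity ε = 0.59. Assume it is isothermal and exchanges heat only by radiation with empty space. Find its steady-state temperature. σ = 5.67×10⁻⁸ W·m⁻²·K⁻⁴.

At steady state, absorbed solar power + internal power = radiated power.
Absorbed: α·S·A_cross = 0.87·208·15.48 = 2802 W (cross-section πr²).
Total input = 2802 + 4180 = 6982 W.
Radiated: εσ·A_surf·T⁴ with A_surf = 4πr² = 61.93 m².
T⁴ = 6982/(0.59·5.67×10⁻⁸·61.93) = 3.370×10⁹ K⁴.

T ≈ 241 K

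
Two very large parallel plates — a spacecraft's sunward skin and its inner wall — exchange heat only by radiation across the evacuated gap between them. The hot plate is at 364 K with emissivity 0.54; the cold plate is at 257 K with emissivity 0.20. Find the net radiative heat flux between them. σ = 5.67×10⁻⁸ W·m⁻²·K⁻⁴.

For two infinite grey parallel plates, q = σ(T₁⁴ − T₂⁴)/(1/ε₁ + 1/ε₂ − 1).
T₁⁴ − T₂⁴ = 1.756×10¹⁰ − 4.362×10⁹ = 1.319×10¹⁰ K⁴.
1/ε₁ + 1/ε₂ − 1 = 1.852 + 5.000 − 1 = 5.852.
q = 5.67×10⁻⁸ × 1.319×10¹⁰ / 5.852.

q ≈ 128 W/m²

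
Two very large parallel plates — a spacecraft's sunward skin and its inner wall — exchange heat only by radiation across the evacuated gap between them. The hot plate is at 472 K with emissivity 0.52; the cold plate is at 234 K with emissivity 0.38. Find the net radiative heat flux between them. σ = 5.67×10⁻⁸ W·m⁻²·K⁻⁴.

For two infinite grey parallel plates, q = σ(T₁⁴ − T₂⁴)/(1/ε₁ + 1/ε₂ − 1).
T₁⁴ − T₂⁴ = 4.963×10¹⁰ − 2.998×10⁹ = 4.663×10¹⁰ K⁴.
1/ε₁ + 1/ε₂ − 1 = 1.923 + 2.632 − 1 = 3.555.
q = 5.67×10⁻⁸ × 4.663×10¹⁰ / 3.555.

q ≈ 744 W/m²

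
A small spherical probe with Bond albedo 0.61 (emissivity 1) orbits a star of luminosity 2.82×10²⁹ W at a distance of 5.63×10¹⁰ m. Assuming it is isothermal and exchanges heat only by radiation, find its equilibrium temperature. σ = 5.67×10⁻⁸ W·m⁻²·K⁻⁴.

T ≈ 1870 K

First find the stellar flux at distance d: S = L/(4πd²) = 2.82×10²⁹/(4π·(5.63×10¹⁰)²) = 7.080×10⁶ W/m².
For an isothermal sphere, absorbed (1−a)S·πr² = emitted σ·4πr²·T⁴, so T⁴ = (1−a)S/(4σ).
T⁴ = 0.390·7.080×10⁶/(4·5.67×10⁻⁸) = 1.217×10¹³ K⁴.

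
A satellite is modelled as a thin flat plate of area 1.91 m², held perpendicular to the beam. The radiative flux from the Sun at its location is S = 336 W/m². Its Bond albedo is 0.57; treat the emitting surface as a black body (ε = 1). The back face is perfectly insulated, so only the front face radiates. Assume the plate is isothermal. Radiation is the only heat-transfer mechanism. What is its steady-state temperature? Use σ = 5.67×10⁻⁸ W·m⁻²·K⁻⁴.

At equilibrium, absorbed power = emitted power.
Absorbing cross-section = A = 1.910 m²; emitting surface = A = 1.910 m² (ratio 1).
(1−a)S·A_cross = εσ·A_surf·T⁴  ⇒  T⁴ = (1−a)S/(1σ).
T⁴ = 0.430·336/(1·5.67×10⁻⁸) = 2.548×10⁹ K⁴.
T = (2.548×10⁹)^(1/4).

T ≈ 225 K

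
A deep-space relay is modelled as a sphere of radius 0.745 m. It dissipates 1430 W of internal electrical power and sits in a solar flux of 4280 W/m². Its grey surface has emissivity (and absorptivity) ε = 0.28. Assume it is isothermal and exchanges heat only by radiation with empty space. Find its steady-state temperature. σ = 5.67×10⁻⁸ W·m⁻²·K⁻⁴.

T ≈ 422 K

At steady state, absorbed solar power + internal power = radiated power.
Absorbed: α·S·A_cross = 0.28·4280·1.744 = 2090 W (cross-section πr²).
Total input = 2090 + 1430 = 3520 W.
Radiated: εσ·A_surf·T⁴ with A_surf = 4πr² = 6.975 m².
T⁴ = 3520/(0.28·5.67×10⁻⁸·6.975) = 3.179×10¹⁰ K⁴.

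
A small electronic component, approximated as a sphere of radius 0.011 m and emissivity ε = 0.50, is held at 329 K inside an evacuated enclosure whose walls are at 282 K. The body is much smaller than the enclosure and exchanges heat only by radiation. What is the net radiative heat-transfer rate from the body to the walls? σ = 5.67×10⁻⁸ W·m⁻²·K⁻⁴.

P_net ≈ 0.232 W

For a small grey body in a large enclosure: P_net = εσA(T_body⁴ − T_wall⁴).
A = 4πr² = 0.001521 m²; T_body⁴ − T_wall⁴ = 1.172×10¹⁰ − 6.324×10⁹ = 5.392×10⁹ K⁴.
|P_net| = 0.50·5.67×10⁻⁸·0.001521·5.392×10⁹.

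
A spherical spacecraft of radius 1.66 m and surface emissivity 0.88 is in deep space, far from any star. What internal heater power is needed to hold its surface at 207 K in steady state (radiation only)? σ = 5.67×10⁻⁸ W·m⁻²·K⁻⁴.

P = εσ·4πr²·T⁴.
4πr² = 34.63 m²; T⁴ = 1.836×10⁹ K⁴.
P = 0.88·5.67×10⁻⁸·34.63·1.836×10⁹.

P ≈ 3170 W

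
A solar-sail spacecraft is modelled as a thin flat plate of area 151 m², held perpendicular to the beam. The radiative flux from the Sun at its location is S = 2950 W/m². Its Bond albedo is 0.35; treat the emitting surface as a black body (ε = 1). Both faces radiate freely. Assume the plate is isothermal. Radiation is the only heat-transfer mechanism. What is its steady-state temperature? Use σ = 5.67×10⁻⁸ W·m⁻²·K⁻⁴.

T ≈ 361 K

At equilibrium, absorbed power = emitted power.
Absorbing cross-section = A = 151.0 m²; emitting surface = 2A = 302.0 m² (ratio 2).
(1−a)S·A_cross = εσ·A_surf·T⁴  ⇒  T⁴ = (1−a)S/(2σ).
T⁴ = 0.650·2950/(2·5.67×10⁻⁸) = 1.691×10¹⁰ K⁴.
T = (1.691×10¹⁰)^(1/4).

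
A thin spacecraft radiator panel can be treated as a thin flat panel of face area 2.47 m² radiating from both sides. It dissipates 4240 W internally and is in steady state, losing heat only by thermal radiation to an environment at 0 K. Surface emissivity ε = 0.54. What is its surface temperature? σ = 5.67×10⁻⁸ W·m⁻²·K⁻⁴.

T ≈ 409 K

Steady state: internal power = radiated power, P = εσA T⁴.
Radiating area A = 2·2.47 = 4.940 m².
T⁴ = P/(εσA) = 4240/(0.54·5.67×10⁻⁸·4.940) = 2.803×10¹⁰ K⁴.
T = (2.803×10¹⁰)^(1/4).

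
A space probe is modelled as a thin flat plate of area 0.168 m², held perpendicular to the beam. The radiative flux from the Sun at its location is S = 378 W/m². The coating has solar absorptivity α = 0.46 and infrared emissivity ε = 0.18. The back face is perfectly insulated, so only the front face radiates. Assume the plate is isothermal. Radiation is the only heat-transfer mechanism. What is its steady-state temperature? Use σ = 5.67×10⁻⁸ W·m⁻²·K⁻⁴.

At equilibrium, absorbed power = emitted power.
Absorbing cross-section = A = 0.1680 m²; emitting surface = A = 0.1680 m² (ratio 1).
αS·A_cross = εσ·A_surf·T⁴  ⇒  T⁴ = αS/(ε·1σ).
T⁴ = 0.460·378/(0.18·1·5.67×10⁻⁸) = 1.704×10¹⁰ K⁴.
T = (1.704×10¹⁰)^(1/4).

T ≈ 361 K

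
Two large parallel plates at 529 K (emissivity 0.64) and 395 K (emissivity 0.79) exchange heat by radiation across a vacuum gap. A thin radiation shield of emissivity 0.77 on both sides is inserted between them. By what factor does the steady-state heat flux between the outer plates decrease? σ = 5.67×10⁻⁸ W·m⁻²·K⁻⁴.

Without shield: q₀ = σΔ(T⁴)/(1/ε₁+1/ε₂−1) with denominator 1.828.
With shield the two gaps are in series; the resistances add: (1/ε₁+1/ε_s−1)+(1/ε_s+1/ε₂−1) = 1.861+1.565 = 3.426.
Heat-flux ratio q₀/q = 3.426/1.828.

factor ≈ 1.87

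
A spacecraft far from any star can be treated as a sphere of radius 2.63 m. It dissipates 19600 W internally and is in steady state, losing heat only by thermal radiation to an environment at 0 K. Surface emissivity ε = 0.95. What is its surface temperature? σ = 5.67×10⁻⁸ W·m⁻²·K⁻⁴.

Steady state: internal power = radiated power, P = εσA T⁴.
Radiating area A = 4πr² = 86.92 m².
T⁴ = P/(εσA) = 19600/(0.95·5.67×10⁻⁸·86.92) = 4.186×10⁹ K⁴.
T = (4.186×10⁹)^(1/4).

T ≈ 254 K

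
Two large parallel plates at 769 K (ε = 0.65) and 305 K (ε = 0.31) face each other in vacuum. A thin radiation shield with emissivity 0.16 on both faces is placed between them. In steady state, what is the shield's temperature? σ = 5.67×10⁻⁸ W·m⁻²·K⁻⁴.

T_s ≈ 667 K

In steady state the net flux on the hot side equals that on the cold side.
σ(T₁⁴−T_s⁴)/D₁ = σ(T_s⁴−T₂⁴)/D₂, with D₁ = 1/ε₁+1/ε_s−1 = 6.788, D₂ = 1/ε_s+1/ε₂−1 = 8.476.
Solve for T_s⁴: T_s⁴ = (D₂·T₁⁴ + D₁·T₂⁴)/(D₁+D₂) = 1.980×10¹¹ K⁴.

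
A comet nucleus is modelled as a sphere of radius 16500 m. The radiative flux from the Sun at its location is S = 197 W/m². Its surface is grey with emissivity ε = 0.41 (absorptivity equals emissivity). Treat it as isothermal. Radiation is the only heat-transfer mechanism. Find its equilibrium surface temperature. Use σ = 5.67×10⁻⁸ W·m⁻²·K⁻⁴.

T ≈ 172 K

At equilibrium, absorbed power = emitted power.
Absorbing cross-section = πr² = 8.553×10⁸ m²; emitting surface = 4πr² = 3.421×10⁹ m² (ratio 4).
εS·A_cross = εσ·A_surf·T⁴  ⇒  T⁴ = S/(4σ)   (ε cancels).
T⁴ = 197/(4·5.67×10⁻⁸) = 8.686×10⁸ K⁴.
T = (8.686×10⁸)^(1/4).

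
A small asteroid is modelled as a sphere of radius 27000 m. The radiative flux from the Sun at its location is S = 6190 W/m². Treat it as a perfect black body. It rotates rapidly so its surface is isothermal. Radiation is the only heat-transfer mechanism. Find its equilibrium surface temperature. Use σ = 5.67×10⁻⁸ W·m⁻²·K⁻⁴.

At equilibrium, absorbed power = emitted power.
Absorbing cross-section = πr² = 2.290×10⁹ m²; emitting surface = 4πr² = 9.161×10⁹ m² (ratio 4).
S·A_cross = εσ·A_surf·T⁴  ⇒  T⁴ = S/(4σ).
T⁴ = 1.00·6190/(4·5.67×10⁻⁸) = 2.729×10¹⁰ K⁴.
T = (2.729×10¹⁰)^(1/4).

T ≈ 406 K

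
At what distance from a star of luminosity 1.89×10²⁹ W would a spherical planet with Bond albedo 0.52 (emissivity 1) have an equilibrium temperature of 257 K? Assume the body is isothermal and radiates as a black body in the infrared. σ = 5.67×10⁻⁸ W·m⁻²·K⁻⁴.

d ≈ 2.70×10¹² m

For an isothermal black-emitting sphere, (1−a)S·πr² = σ·4πr²·T⁴ ⇒ S = 4σT⁴/(1−a).
S = 4·5.67×10⁻⁸·(257)⁴/0.480 = 2061 W/m².
Flux falls as S = L/(4πd²), so d = √(L/(4πS)) = √(1.89×10²⁹/(4π·2061)).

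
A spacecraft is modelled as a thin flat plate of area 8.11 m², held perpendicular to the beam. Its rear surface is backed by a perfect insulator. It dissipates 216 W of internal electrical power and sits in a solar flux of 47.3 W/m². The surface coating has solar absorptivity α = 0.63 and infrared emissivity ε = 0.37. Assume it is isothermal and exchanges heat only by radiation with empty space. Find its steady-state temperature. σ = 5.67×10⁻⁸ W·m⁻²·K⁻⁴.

T ≈ 228 K

At steady state, absorbed solar power + internal power = radiated power.
Absorbed: α·S·A_cross = 0.63·47.3·8.110 = 241.7 W (cross-section A).
Total input = 241.7 + 216 = 457.7 W.
Radiated: εσ·A_surf·T⁴ with A_surf = A = 8.110 m².
T⁴ = 457.7/(0.37·5.67×10⁻⁸·8.110) = 2.690×10⁹ K⁴.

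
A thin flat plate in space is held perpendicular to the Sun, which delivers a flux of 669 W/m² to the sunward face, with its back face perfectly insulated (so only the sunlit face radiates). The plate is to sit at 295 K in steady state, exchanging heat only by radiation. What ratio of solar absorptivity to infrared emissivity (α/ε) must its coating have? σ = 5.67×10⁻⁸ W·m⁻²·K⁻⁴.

α/ε ≈ 0.642

Balance: αS·A = εσ·1A·T⁴ ⇒ α/ε = σT⁴/S.
α/ε = 5.67×10⁻⁸·(295)⁴/669 = 5.67×10⁻⁸·7.573×10⁹/669.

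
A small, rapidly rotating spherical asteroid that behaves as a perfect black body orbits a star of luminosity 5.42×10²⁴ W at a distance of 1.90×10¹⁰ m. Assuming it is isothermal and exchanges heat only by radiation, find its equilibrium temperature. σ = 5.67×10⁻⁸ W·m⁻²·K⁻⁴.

T ≈ 269 K

First find the stellar flux at distance d: S = L/(4πd²) = 5.42×10²⁴/(4π·(1.90×10¹⁰)²) = 1195 W/m².
For an isothermal sphere, absorbed (1−a)S·πr² = emitted σ·4πr²·T⁴, so T⁴ = (1−a)S/(4σ).
T⁴ = 1.00·1195/(4·5.67×10⁻⁸) = 5.268×10⁹ K⁴.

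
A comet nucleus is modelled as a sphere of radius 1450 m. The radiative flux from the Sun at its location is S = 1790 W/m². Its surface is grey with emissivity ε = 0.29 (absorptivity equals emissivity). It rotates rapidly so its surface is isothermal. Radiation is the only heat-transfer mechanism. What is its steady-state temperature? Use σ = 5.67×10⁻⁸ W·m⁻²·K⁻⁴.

At equilibrium, absorbed power = emitted power.
Absorbing cross-section = πr² = 6.605×10⁶ m²; emitting surface = 4πr² = 2.642×10⁷ m² (ratio 4).
εS·A_cross = εσ·A_surf·T⁴  ⇒  T⁴ = S/(4σ)   (ε cancels).
T⁴ = 1790/(4·5.67×10⁻⁸) = 7.892×10⁹ K⁴.
T = (7.892×10⁹)^(1/4).

T ≈ 298 K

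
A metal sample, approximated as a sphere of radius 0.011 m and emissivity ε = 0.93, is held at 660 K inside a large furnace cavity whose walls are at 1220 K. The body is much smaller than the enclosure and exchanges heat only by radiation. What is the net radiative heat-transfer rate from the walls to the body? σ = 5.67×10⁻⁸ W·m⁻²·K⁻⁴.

P_net ≈ 162 W

For a small grey body in a large enclosure: P_net = εσA(T_body⁴ − T_wall⁴).
A = 4πr² = 0.001521 m²; T_body⁴ − T_wall⁴ = 1.897×10¹¹ − 2.215×10¹² = -2.026×10¹² K⁴.
|P_net| = 0.93·5.67×10⁻⁸·0.001521·2.026×10¹².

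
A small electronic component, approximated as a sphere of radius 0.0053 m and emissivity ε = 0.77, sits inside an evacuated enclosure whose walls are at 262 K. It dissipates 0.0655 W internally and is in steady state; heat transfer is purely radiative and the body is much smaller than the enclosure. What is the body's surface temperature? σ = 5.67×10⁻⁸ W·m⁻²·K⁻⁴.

T ≈ 308 K

For a small grey body in a large enclosure, net radiated power = εσA(T⁴ − T_w⁴).
Steady state: P = εσA(T⁴ − T_w⁴) with A = 4πr² = 3.530×10⁻⁴ m².
T⁴ = P/(εσA) + T_w⁴ = 0.0655/(0.77·5.67×10⁻⁸·3.530×10⁻⁴) + (262)⁴
    = 4.250×10⁹ + 4.712×10⁹ = 8.962×10⁹ K⁴.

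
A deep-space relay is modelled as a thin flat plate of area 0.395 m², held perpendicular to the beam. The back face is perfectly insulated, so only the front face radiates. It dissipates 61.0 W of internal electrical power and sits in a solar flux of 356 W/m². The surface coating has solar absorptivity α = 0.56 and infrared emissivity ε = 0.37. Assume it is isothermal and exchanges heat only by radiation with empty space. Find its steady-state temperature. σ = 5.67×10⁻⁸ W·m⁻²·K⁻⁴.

T ≈ 360 K

At steady state, absorbed solar power + internal power = radiated power.
Absorbed: α·S·A_cross = 0.56·356·0.3950 = 78.75 W (cross-section A).
Total input = 78.75 + 61.0 = 139.7 W.
Radiated: εσ·A_surf·T⁴ with A_surf = A = 0.3950 m².
T⁴ = 139.7/(0.37·5.67×10⁻⁸·0.3950) = 1.686×10¹⁰ K⁴.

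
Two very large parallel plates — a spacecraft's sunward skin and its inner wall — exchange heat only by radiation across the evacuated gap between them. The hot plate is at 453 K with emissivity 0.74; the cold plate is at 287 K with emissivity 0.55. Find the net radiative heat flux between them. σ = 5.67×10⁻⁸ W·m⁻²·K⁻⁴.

For two infinite grey parallel plates, q = σ(T₁⁴ − T₂⁴)/(1/ε₁ + 1/ε₂ − 1).
T₁⁴ − T₂⁴ = 4.211×10¹⁰ − 6.785×10⁹ = 3.533×10¹⁰ K⁴.
1/ε₁ + 1/ε₂ − 1 = 1.351 + 1.818 − 1 = 2.170.
q = 5.67×10⁻⁸ × 3.533×10¹⁰ / 2.170.

q ≈ 923 W/m²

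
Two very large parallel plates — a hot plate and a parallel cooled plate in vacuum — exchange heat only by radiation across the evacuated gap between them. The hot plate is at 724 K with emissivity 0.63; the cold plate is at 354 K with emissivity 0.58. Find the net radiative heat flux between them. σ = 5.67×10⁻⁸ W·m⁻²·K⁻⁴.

For two infinite grey parallel plates, q = σ(T₁⁴ − T₂⁴)/(1/ε₁ + 1/ε₂ − 1).
T₁⁴ − T₂⁴ = 2.748×10¹¹ − 1.570×10¹⁰ = 2.591×10¹¹ K⁴.
1/ε₁ + 1/ε₂ − 1 = 1.587 + 1.724 − 1 = 2.311.
q = 5.67×10⁻⁸ × 2.591×10¹¹ / 2.311.

q ≈ 6350 W/m²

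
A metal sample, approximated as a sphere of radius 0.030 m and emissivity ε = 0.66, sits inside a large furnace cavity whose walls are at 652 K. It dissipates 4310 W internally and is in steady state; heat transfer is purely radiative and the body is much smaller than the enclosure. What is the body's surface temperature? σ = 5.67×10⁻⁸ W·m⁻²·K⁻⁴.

For a small grey body in a large enclosure, net radiated power = εσA(T⁴ − T_w⁴).
Steady state: P = εσA(T⁴ − T_w⁴) with A = 4πr² = 0.01131 m².
T⁴ = P/(εσA) + T_w⁴ = 4310/(0.66·5.67×10⁻⁸·0.01131) + (652)⁴
    = 1.018×10¹³ + 1.807×10¹¹ = 1.036×10¹³ K⁴.

T ≈ 1790 K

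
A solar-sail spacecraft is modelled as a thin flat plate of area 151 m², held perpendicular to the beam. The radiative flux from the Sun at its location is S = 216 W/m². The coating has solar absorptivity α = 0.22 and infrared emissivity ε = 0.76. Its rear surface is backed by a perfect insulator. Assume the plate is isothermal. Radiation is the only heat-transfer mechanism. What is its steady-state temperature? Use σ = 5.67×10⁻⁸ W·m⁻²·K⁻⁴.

At equilibrium, absorbed power = emitted power.
Absorbing cross-section = A = 151.0 m²; emitting surface = A = 151.0 m² (ratio 1).
αS·A_cross = εσ·A_surf·T⁴  ⇒  T⁴ = αS/(ε·1σ).
T⁴ = 0.220·216/(0.76·1·5.67×10⁻⁸) = 1.103×10⁹ K⁴.
T = (1.103×10⁹)^(1/4).

T ≈ 182 K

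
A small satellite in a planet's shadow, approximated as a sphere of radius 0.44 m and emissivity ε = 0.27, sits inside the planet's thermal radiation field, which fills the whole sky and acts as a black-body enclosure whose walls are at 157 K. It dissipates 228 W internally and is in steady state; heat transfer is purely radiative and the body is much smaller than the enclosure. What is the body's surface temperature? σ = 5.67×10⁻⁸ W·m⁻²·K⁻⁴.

T ≈ 286 K

For a small grey body in a large enclosure, net radiated power = εσA(T⁴ − T_w⁴).
Steady state: P = εσA(T⁴ − T_w⁴) with A = 4πr² = 2.433 m².
T⁴ = P/(εσA) + T_w⁴ = 228/(0.27·5.67×10⁻⁸·2.433) + (157)⁴
    = 6.122×10⁹ + 6.076×10⁸ = 6.729×10⁹ K⁴.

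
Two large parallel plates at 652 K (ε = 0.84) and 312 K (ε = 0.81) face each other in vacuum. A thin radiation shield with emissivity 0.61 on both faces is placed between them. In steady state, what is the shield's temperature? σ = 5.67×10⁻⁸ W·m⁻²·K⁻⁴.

T_s ≈ 557 K

In steady state the net flux on the hot side equals that on the cold side.
σ(T₁⁴−T_s⁴)/D₁ = σ(T_s⁴−T₂⁴)/D₂, with D₁ = 1/ε₁+1/ε_s−1 = 1.830, D₂ = 1/ε_s+1/ε₂−1 = 1.874.
Solve for T_s⁴: T_s⁴ = (D₂·T₁⁴ + D₁·T₂⁴)/(D₁+D₂) = 9.611×10¹⁰ K⁴.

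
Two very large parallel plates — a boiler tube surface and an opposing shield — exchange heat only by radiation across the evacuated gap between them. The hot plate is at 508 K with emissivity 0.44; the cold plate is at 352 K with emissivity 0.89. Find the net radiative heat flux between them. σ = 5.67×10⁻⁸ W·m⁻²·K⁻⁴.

For two infinite grey parallel plates, q = σ(T₁⁴ − T₂⁴)/(1/ε₁ + 1/ε₂ − 1).
T₁⁴ − T₂⁴ = 6.660×10¹⁰ − 1.535×10¹⁰ = 5.124×10¹⁰ K⁴.
1/ε₁ + 1/ε₂ − 1 = 2.273 + 1.124 − 1 = 2.396.
q = 5.67×10⁻⁸ × 5.124×10¹⁰ / 2.396.

q ≈ 1210 W/m²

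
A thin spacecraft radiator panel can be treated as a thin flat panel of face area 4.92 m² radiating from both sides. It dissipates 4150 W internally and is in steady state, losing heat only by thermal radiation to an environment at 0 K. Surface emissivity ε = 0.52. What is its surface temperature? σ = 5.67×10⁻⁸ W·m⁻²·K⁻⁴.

Steady state: internal power = radiated power, P = εσA T⁴.
Radiating area A = 2·4.92 = 9.840 m².
T⁴ = P/(εσA) = 4150/(0.52·5.67×10⁻⁸·9.840) = 1.430×10¹⁰ K⁴.
T = (1.430×10¹⁰)^(1/4).

T ≈ 346 K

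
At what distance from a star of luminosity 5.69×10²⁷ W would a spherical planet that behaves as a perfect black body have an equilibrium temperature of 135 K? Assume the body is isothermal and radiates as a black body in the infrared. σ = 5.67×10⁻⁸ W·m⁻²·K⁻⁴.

d ≈ 2.45×10¹² m

For an isothermal black-emitting sphere, (1−a)S·πr² = σ·4πr²·T⁴ ⇒ S = 4σT⁴/(1−a).
S = 4·5.67×10⁻⁸·(135)⁴/1.00 = 75.33 W/m².
Flux falls as S = L/(4πd²), so d = √(L/(4πS)) = √(5.69×10²⁷/(4π·75.33)).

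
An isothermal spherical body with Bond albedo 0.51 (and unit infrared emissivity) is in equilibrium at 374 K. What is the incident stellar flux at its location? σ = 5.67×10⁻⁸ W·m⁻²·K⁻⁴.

S ≈ 9060 W/m²

(1−a)S·πr² = σ·4πr²·T⁴ ⇒ S = 4σT⁴/(1−a).
S = 4·5.67×10⁻⁸·1.957×10¹⁰/0.490.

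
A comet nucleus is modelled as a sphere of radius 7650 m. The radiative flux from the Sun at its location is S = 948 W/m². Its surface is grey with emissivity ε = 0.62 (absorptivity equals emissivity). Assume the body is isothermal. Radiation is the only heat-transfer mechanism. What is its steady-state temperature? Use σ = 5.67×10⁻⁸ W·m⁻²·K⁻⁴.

At equilibrium, absorbed power = emitted power.
Absorbing cross-section = πr² = 1.839×10⁸ m²; emitting surface = 4πr² = 7.354×10⁸ m² (ratio 4).
εS·A_cross = εσ·A_surf·T⁴  ⇒  T⁴ = S/(4σ)   (ε cancels).
T⁴ = 948/(4·5.67×10⁻⁸) = 4.180×10⁹ K⁴.
T = (4.180×10⁹)^(1/4).

T ≈ 254 K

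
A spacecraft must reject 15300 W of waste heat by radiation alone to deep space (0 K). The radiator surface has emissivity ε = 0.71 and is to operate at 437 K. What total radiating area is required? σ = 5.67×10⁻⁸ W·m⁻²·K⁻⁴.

A ≈ 10.4 m²

P = εσA T⁴ ⇒ A = P/(εσT⁴).
T⁴ = 3.647×10¹⁰ K⁴.
A = 15300/(0.71 × 5.67×10⁻⁸ × 3.647×10¹⁰).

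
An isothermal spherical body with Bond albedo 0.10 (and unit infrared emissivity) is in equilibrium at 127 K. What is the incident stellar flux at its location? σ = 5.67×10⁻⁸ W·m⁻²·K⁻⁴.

(1−a)S·πr² = σ·4πr²·T⁴ ⇒ S = 4σT⁴/(1−a).
S = 4·5.67×10⁻⁸·2.601×10⁸/0.900.

S ≈ 65.6 W/m²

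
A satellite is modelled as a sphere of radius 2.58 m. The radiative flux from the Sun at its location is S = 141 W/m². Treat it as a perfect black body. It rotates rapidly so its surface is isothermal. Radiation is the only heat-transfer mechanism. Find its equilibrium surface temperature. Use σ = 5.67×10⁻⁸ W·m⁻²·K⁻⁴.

T ≈ 158 K

At equilibrium, absorbed power = emitted power.
Absorbing cross-section = πr² = 20.91 m²; emitting surface = 4πr² = 83.65 m² (ratio 4).
S·A_cross = εσ·A_surf·T⁴  ⇒  T⁴ = S/(4σ).
T⁴ = 1.00·141/(4·5.67×10⁻⁸) = 6.217×10⁸ K⁴.
T = (6.217×10⁸)^(1/4).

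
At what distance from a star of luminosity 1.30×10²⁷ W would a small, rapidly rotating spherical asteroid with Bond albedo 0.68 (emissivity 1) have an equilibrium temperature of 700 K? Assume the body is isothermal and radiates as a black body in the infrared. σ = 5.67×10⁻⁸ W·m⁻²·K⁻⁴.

For an isothermal black-emitting sphere, (1−a)S·πr² = σ·4πr²·T⁴ ⇒ S = 4σT⁴/(1−a).
S = 4·5.67×10⁻⁸·(700)⁴/0.320 = 1.702×10⁵ W/m².
Flux falls as S = L/(4πd²), so d = √(L/(4πS)) = √(1.30×10²⁷/(4π·1.702×10⁵)).

d ≈ 2.47×10¹⁰ m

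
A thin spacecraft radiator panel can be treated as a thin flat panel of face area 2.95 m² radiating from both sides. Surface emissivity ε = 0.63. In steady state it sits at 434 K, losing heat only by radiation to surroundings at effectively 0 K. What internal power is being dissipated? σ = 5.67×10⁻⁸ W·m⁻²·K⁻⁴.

P ≈ 7480 W

Steady state: P = εσA T⁴.
A = 2·2.95 = 5.900 m²; T⁴ = (434)⁴ = 3.548×10¹⁰ K⁴.
P = 0.63 × 5.67×10⁻⁸ × 5.900 × 3.548×10¹⁰.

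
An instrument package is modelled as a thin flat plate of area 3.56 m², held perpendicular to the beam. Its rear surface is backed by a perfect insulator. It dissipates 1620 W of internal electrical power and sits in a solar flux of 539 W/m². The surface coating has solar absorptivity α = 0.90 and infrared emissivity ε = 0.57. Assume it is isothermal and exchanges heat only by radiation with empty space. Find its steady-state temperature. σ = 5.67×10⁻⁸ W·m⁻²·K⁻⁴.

At steady state, absorbed solar power + internal power = radiated power.
Absorbed: α·S·A_cross = 0.90·539·3.560 = 1727 W (cross-section A).
Total input = 1727 + 1620 = 3347 W.
Radiated: εσ·A_surf·T⁴ with A_surf = A = 3.560 m².
T⁴ = 3347/(0.57·5.67×10⁻⁸·3.560) = 2.909×10¹⁰ K⁴.

T ≈ 413 K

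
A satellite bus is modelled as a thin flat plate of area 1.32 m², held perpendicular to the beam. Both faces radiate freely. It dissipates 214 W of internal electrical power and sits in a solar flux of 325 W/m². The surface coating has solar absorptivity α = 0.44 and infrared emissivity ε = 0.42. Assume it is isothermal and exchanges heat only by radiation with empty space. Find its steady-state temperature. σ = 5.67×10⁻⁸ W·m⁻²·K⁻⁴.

T ≈ 283 K

At steady state, absorbed solar power + internal power = radiated power.
Absorbed: α·S·A_cross = 0.44·325·1.320 = 188.8 W (cross-section A).
Total input = 188.8 + 214 = 402.8 W.
Radiated: εσ·A_surf·T⁴ with A_surf = 2A = 2.640 m².
T⁴ = 402.8/(0.42·5.67×10⁻⁸·2.640) = 6.406×10⁹ K⁴.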